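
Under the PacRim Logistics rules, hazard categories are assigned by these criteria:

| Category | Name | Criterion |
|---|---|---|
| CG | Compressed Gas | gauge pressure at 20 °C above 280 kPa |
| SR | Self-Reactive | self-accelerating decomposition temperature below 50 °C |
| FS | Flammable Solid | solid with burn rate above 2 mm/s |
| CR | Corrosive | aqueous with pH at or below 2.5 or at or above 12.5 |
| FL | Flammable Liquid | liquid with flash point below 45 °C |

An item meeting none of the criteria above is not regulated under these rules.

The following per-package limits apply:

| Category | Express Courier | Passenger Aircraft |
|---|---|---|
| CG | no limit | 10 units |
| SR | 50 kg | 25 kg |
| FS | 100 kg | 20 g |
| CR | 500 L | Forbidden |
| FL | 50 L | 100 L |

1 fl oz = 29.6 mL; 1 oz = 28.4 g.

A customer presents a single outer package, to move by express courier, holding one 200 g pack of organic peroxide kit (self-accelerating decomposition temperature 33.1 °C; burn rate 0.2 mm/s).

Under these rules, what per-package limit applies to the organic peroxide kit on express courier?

50 kg

The organic peroxide kit has self-accelerating decomposition temperature 33.1 °C, which is < 50 °C, so it is Category SR (Self-Reactive).
The express courier limit for Category SR is 50 kg.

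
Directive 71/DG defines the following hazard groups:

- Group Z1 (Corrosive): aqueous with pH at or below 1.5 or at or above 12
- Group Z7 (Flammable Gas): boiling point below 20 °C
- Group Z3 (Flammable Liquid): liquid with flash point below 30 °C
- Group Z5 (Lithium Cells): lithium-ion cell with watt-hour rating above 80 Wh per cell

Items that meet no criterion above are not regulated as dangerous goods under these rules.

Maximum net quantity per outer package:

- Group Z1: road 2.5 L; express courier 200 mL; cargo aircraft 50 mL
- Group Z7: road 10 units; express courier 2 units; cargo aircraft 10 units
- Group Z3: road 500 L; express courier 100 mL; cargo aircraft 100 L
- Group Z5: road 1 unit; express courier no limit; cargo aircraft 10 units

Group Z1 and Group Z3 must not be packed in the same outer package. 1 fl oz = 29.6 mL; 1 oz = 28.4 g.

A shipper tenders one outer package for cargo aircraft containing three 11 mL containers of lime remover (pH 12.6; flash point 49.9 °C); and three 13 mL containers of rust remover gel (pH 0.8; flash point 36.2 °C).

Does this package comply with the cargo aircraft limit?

With pH 12.6 (≥ 12), the lime remover falls in Group Z1.
With pH 0.8 (≤ 1.5), the rust remover gel falls in Group Z1.
Group Z1 net quantity: (three 11 mL containers = 33 mL) + (three 13 mL containers = 39 mL) = 72 mL.
That exceeds the Group Z1 cargo aircraft limit of 50 mL.

No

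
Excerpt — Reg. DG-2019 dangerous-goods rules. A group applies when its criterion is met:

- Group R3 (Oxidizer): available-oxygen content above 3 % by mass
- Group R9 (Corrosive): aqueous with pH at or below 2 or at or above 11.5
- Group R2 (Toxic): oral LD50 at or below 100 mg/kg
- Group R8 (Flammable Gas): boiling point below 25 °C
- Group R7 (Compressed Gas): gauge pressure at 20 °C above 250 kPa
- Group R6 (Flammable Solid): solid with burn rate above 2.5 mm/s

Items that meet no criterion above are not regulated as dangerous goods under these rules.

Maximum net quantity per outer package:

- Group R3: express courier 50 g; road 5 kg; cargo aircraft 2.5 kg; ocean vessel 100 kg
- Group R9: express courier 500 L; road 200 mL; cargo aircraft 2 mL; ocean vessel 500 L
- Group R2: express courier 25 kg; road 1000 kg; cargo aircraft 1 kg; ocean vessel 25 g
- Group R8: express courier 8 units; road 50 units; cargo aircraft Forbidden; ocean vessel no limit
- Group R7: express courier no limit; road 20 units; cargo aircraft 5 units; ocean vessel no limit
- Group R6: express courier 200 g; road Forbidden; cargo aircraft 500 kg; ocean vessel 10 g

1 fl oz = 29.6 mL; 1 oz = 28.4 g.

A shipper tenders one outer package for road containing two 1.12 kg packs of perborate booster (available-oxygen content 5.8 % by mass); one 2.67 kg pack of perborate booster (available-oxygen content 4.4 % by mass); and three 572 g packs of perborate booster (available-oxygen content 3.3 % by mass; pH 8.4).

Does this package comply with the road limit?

The perborate booster has available-oxygen content 5.8 % by mass, which is > 3 % by mass, so it is Group R3 (Oxidizer).
The perborate booster has available-oxygen content 4.4 % by mass, which is > 3 % by mass, so it is Group R3 (Oxidizer).
With available-oxygen content 3.3 % by mass (> 3 % by mass), the perborate booster falls in Group R3.
Total Group R3: (two 1.12 kg packs = 2.24 kg) + 2.67 kg + (three 572 g packs = 1.716 kg) = 6.626 kg.
That exceeds the Group R3 road limit of 5 kg.

No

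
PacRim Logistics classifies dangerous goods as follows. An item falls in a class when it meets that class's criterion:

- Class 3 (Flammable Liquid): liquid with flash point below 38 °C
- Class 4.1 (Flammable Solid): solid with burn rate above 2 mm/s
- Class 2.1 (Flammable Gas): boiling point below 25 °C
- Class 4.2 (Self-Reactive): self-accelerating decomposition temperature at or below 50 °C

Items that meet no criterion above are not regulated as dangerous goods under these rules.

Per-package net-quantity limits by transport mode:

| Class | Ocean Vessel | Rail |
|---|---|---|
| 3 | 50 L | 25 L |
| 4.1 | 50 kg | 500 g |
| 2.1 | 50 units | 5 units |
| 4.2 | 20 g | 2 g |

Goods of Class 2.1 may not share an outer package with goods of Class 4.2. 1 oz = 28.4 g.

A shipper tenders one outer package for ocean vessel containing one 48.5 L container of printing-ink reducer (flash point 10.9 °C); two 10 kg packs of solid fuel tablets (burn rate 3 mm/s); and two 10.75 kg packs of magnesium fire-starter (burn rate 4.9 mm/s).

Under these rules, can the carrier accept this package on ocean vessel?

Yes

With flash point 10.9 °C (< 38 °C), the printing-ink reducer falls in Class 3.
Solid fuel tablets: burn rate 3 mm/s > 2 mm/s → Class 4.1 (Flammable Solid).
Magnesium fire-starter: burn rate 4.9 mm/s > 2 mm/s → Class 4.1 (Flammable Solid).
Total Class 4.1: (two 10 kg packs = 20 kg) + (two 10.75 kg packs = 21.5 kg) = 41.5 kg.
That is within the Class 4.1 ocean vessel limit of 50 kg.
Class 3 quantity: 48.5 L.
48.5 L is within the ocean vessel limit of 50 L for Class 3.
The segregation rule (Class 2.1 with Class 4.2) does not apply to Class 4.1 with Class 3.
Every hazard class is within its ocean vessel limit and no segregation rule is violated.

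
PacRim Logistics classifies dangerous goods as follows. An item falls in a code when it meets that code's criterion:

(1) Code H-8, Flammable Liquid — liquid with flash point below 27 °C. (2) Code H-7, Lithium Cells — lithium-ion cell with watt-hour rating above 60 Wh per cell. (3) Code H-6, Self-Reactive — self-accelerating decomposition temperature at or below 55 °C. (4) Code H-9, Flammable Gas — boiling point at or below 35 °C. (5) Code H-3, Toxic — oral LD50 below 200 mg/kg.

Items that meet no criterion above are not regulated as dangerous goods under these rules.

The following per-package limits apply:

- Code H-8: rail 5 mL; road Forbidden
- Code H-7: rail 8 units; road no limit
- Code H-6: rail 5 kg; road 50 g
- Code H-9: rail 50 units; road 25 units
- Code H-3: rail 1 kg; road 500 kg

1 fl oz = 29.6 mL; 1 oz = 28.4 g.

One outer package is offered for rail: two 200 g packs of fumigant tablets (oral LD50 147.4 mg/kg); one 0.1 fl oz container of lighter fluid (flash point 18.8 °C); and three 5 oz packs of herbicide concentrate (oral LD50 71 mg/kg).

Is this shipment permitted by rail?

Oral LD50 147.4 mg/kg meets the Code H-3 criterion (Toxic), so the fumigant tablets are Code H-3.
The lighter fluid has flash point 18.8 °C, which is < 27 °C, so it is Code H-8 (Flammable Liquid).
The herbicide concentrate has oral LD50 71 mg/kg, which is < 200 mg/kg, so it is Code H-3 (Toxic).
Code H-8 quantity: one 0.1 fl oz container = 2.96 mL.
2.96 mL ≤ 5 mL (rail limit, Code H-8) — within limit.
Total Code H-3: (two 200 g packs = 400 g) + (three 5 oz packs = 426 g) = 826 g.
826 g is within the rail limit of 1 kg for Code H-3.
Every hazard code is within its rail limit and no segregation rule is violated.

Yes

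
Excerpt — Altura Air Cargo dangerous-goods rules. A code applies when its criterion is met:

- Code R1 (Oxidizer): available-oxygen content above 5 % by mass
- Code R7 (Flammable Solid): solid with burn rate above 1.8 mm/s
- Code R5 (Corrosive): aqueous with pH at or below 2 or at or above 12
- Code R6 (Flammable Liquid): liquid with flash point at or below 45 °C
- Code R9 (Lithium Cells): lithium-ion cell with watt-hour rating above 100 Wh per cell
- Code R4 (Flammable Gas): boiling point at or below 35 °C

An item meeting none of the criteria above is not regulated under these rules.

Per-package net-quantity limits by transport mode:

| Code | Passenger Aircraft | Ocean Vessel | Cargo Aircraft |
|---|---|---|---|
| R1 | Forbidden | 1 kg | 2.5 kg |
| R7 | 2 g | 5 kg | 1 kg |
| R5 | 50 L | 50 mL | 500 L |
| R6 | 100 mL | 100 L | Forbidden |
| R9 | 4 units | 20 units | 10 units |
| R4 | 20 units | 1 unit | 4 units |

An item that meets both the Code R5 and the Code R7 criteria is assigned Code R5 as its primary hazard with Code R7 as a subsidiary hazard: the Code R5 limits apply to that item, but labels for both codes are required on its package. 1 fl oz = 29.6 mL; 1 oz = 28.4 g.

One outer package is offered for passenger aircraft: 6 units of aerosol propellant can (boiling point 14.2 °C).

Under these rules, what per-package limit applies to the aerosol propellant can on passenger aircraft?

20 units

Boiling point 14.2 °C meets the Code R4 criterion (Flammable Gas), so the aerosol propellant can is Code R4.
The passenger aircraft limit for Code R4 is 20 units.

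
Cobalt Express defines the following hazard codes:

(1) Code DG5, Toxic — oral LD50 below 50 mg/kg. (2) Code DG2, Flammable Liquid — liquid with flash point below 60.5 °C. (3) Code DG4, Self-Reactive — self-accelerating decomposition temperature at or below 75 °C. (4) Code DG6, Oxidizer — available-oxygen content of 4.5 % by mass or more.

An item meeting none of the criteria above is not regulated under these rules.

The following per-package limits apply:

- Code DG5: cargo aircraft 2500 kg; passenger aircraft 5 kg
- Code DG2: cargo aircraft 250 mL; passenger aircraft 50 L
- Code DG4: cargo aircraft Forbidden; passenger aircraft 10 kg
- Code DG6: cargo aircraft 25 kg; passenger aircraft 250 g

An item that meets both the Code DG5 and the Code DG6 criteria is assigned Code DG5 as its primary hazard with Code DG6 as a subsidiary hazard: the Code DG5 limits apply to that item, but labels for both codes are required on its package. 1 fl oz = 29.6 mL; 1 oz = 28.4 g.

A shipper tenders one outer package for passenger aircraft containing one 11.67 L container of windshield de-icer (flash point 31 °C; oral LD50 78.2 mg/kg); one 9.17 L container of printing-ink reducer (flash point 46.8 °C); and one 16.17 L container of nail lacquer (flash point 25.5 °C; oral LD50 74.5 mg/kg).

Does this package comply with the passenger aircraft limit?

With flash point 31 °C (< 60.5 °C), the windshield de-icer falls in Code DG2.
Flash point 46.8 °C meets the Code DG2 criterion (Flammable Liquid), so the printing-ink reducer is Code DG2.
The nail lacquer has flash point 25.5 °C, which is < 60.5 °C, so it is Code DG2 (Flammable Liquid).
Code DG2 net quantity: 11.67 L + 9.17 L + 16.17 L = 37.01 L.
37.01 L ≤ 50 L (passenger aircraft limit, Code DG2) — within limit.

Yes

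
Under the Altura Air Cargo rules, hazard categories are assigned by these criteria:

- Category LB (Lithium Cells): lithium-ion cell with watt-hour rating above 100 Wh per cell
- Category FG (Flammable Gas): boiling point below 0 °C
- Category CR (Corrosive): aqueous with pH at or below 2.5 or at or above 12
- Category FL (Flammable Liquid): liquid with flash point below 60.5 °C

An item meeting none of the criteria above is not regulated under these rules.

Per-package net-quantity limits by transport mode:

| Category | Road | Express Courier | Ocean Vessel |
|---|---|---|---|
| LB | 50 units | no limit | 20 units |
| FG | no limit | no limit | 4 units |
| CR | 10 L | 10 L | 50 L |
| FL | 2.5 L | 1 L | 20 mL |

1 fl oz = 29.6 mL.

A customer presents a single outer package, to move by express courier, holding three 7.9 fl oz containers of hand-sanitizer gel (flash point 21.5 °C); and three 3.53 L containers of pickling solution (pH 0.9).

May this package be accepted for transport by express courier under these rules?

Hand-sanitizer gel: flash point 21.5 °C < 60.5 °C → Category FL (Flammable Liquid).
The pickling solution has pH 0.9, which is ≤ 2.5, so it is Category CR (Corrosive).
Category CR quantity: three 3.53 L containers = 10.59 L.
10.59 L exceeds the express courier limit of 10 L for Category CR.
Category FL quantity: three 7.9 fl oz containers = 701.52 mL.
701.52 mL ≤ 1 L (express courier limit, Category FL) — within limit.

No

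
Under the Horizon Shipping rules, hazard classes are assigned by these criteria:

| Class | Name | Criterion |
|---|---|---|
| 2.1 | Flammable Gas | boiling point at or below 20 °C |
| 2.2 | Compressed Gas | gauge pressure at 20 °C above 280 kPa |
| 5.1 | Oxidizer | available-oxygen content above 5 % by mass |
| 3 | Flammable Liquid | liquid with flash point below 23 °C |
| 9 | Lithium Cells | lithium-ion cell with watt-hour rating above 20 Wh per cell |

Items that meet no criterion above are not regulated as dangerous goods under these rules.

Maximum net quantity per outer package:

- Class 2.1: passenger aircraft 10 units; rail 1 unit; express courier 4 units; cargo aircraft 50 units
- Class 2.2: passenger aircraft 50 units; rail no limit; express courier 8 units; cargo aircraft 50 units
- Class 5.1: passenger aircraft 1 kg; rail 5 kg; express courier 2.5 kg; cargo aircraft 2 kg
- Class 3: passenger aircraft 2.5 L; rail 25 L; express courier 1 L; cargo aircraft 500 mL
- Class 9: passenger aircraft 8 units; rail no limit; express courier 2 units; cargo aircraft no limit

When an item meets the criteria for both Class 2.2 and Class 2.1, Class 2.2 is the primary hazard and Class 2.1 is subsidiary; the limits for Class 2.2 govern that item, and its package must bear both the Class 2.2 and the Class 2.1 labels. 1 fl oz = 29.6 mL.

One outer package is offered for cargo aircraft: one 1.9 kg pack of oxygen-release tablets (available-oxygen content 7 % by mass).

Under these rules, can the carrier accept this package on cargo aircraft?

The oxygen-release tablets have available-oxygen content 7 % by mass, which is > 5 % by mass, so they are Class 5.1 (Oxidizer).
Class 5.1 quantity: 1.9 kg.
1.9 kg is within the cargo aircraft limit of 2 kg for Class 5.1.

Yes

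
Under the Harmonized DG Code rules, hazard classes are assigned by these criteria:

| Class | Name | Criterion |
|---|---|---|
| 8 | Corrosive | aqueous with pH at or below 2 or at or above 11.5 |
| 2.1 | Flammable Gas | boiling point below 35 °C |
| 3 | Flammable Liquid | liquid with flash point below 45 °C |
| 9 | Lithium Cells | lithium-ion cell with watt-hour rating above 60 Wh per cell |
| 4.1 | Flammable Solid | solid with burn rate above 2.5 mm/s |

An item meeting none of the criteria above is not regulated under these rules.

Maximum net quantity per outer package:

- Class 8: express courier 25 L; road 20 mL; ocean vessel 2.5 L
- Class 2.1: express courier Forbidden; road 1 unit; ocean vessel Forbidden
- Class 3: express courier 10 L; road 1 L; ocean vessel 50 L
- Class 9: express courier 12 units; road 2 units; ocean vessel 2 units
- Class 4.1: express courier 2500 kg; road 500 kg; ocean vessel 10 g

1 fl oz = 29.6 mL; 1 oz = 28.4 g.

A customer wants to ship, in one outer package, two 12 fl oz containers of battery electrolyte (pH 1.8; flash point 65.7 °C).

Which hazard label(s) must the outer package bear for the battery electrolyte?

Class 8

The battery electrolyte has pH 1.8, which is ≤ 2, so it is Class 8 (Corrosive).
Only the Class 8 label is required.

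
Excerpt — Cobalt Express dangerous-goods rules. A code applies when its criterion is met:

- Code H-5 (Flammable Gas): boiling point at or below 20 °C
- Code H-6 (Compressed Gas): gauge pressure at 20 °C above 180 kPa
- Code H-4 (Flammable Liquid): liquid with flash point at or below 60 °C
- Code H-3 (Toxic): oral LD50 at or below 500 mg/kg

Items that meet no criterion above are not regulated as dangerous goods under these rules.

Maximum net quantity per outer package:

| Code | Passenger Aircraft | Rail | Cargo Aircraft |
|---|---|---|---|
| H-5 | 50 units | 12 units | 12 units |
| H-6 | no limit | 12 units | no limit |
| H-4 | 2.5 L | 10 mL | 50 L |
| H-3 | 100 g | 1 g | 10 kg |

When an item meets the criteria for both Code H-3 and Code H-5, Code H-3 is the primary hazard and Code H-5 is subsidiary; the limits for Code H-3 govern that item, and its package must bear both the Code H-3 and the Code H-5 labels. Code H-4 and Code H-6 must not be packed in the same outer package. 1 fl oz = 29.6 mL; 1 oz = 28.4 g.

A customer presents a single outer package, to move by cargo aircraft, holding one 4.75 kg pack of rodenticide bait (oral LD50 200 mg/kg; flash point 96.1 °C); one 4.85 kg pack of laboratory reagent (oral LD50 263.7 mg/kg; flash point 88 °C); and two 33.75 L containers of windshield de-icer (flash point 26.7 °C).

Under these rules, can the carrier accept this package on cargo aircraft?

No

Oral LD50 200 mg/kg meets the Code H-3 criterion (Toxic), so the rodenticide bait is Code H-3.
Laboratory reagent: oral LD50 263.7 mg/kg ≤ 500 mg/kg → Code H-3 (Toxic).
The windshield de-icer has flash point 26.7 °C, which is ≤ 60 °C, so it is Code H-4 (Flammable Liquid).
Total Code H-3: 4.75 kg + 4.85 kg = 9.6 kg.
That is within the Code H-3 cargo aircraft limit of 10 kg.
Code H-4 quantity: two 33.75 L containers = 67.5 L.
67.5 L exceeds the cargo aircraft limit of 50 L for Code H-4.
The segregation rule (Code H-4 with Code H-6) does not apply to Code H-3 with Code H-4.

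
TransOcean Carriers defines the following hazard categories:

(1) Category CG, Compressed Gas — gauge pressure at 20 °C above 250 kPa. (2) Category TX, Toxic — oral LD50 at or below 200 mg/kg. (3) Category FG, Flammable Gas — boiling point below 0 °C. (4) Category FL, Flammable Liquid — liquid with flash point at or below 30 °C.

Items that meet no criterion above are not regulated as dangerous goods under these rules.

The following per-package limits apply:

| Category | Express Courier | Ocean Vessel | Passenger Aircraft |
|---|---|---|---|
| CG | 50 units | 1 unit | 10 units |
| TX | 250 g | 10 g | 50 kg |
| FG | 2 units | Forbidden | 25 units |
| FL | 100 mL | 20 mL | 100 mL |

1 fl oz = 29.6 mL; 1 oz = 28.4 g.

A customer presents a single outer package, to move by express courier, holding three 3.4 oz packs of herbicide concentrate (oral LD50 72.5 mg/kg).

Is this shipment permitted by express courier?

The herbicide concentrate has oral LD50 72.5 mg/kg, which is ≤ 200 mg/kg, so it is Category TX (Toxic).
Category TX quantity: three 3.4 oz packs = 289.68 g.
That exceeds the Category TX express courier limit of 250 g.

No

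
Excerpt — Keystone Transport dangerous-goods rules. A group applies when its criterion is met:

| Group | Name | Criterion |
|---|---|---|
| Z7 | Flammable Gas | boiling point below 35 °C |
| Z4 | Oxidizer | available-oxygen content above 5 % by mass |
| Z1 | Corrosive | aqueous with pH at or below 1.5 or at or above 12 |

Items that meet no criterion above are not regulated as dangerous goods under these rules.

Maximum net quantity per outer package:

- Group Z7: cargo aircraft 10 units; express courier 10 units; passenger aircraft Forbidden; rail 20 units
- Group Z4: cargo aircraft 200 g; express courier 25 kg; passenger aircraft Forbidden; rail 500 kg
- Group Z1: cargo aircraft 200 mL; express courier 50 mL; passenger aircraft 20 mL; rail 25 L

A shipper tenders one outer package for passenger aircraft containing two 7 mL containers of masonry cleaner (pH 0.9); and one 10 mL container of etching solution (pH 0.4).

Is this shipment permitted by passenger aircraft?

No

With pH 0.9 (≤ 1.5), the masonry cleaner falls in Group Z1.
The etching solution has pH 0.4, which is ≤ 1.5, so it is Group Z1 (Corrosive).
Total Group Z1: (two 7 mL containers = 14 mL) + 10 mL = 24 mL.
24 mL exceeds the passenger aircraft limit of 20 mL for Group Z1.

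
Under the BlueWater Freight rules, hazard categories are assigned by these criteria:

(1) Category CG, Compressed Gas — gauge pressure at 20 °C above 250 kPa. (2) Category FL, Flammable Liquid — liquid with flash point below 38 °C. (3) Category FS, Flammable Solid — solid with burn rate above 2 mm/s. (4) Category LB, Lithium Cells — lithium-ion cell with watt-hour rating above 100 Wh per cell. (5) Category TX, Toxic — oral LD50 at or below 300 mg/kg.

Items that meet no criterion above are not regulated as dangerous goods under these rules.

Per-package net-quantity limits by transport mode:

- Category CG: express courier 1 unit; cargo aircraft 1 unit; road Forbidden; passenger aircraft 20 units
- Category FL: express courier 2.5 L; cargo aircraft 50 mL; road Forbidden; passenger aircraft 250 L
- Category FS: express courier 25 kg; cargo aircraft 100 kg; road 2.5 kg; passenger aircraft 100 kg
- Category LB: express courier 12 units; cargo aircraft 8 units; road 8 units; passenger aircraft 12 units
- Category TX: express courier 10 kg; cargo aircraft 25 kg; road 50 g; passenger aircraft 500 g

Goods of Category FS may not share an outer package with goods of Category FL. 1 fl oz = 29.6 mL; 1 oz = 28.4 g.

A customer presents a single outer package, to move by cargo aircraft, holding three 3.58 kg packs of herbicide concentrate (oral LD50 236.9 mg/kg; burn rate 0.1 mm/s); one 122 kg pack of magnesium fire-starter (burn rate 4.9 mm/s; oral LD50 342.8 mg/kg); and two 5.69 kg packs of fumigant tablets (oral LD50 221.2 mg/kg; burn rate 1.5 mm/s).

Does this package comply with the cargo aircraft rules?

Oral LD50 236.9 mg/kg meets the Category TX criterion (Toxic), so the herbicide concentrate is Category TX.
Burn rate 4.9 mm/s meets the Category FS criterion (Flammable Solid), so the magnesium fire-starter is Category FS.
With oral LD50 221.2 mg/kg (≤ 300 mg/kg), the fumigant tablets fall in Category TX.
Category TX net quantity: (three 3.58 kg packs = 10.74 kg) + (two 5.69 kg packs = 11.38 kg) = 22.12 kg.
22.12 kg ≤ 25 kg (cargo aircraft limit, Category TX) — within limit.
Category FS quantity: 122 kg.
That exceeds the Category FS cargo aircraft limit of 100 kg.
The segregation rule (Category FS with Category FL) does not apply to Category TX with Category FS.

No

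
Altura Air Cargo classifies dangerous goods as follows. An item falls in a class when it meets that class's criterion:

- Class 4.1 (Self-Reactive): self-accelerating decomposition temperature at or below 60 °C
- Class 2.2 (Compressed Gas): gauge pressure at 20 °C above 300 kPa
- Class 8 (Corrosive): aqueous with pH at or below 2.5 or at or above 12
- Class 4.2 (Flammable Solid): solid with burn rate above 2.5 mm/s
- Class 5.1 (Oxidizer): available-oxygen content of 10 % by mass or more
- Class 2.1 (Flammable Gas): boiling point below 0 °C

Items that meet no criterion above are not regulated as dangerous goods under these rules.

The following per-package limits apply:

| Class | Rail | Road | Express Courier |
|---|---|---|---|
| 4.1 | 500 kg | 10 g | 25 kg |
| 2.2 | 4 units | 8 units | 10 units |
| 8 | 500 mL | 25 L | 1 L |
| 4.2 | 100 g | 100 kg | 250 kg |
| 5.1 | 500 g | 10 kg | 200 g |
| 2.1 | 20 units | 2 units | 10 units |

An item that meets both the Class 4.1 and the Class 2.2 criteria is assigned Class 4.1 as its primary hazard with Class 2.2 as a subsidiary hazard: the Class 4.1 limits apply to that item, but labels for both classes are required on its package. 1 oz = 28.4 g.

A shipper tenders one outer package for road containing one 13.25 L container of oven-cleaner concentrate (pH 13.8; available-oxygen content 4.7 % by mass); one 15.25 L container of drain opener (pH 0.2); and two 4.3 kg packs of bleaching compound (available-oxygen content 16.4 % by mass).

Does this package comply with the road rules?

pH 13.8 meets the Class 8 criterion (Corrosive), so the oven-cleaner concentrate is Class 8.
Drain opener: pH 0.2 ≤ 2.5 → Class 8 (Corrosive).
Bleaching compound: available-oxygen content 16.4 % by mass ≥ 10 % by mass → Class 5.1 (Oxidizer).
Class 8 net quantity: 13.25 L + 15.25 L = 28.5 L.
That exceeds the Class 8 road limit of 25 L.
Class 5.1 quantity: two 4.3 kg packs = 8.6 kg.
8.6 kg ≤ 10 kg (road limit, Class 5.1) — within limit.

No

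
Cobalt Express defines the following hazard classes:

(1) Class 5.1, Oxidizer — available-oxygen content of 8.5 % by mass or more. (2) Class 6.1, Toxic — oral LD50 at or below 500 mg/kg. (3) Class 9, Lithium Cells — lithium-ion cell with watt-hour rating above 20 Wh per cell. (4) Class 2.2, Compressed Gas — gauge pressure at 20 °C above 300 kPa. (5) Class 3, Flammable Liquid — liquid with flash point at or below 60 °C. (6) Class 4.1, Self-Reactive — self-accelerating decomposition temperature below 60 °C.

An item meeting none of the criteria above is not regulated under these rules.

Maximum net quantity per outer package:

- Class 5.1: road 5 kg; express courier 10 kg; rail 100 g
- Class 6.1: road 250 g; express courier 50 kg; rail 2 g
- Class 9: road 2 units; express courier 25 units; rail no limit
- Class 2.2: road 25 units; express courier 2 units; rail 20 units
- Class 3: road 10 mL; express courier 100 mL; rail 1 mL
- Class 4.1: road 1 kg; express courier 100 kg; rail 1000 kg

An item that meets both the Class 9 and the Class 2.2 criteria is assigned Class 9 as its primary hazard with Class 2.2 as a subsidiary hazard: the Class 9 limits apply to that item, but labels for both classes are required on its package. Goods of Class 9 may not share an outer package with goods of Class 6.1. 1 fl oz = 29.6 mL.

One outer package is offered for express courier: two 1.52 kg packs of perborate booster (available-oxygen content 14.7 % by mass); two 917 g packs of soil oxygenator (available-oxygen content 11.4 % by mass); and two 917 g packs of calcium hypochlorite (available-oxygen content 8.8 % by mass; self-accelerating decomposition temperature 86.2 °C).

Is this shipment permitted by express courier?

Yes

The perborate booster has available-oxygen content 14.7 % by mass, which is ≥ 8.5 % by mass, so it is Class 5.1 (Oxidizer).
The soil oxygenator has available-oxygen content 11.4 % by mass, which is ≥ 8.5 % by mass, so it is Class 5.1 (Oxidizer).
The calcium hypochlorite has available-oxygen content 8.8 % by mass, which is ≥ 8.5 % by mass, so it is Class 5.1 (Oxidizer).
Total Class 5.1: (two 1.52 kg packs = 3.04 kg) + (two 917 g packs = 1.834 kg) + (two 917 g packs = 1.834 kg) = 6.708 kg.
6.708 kg ≤ 10 kg (express courier limit, Class 5.1) — within limit.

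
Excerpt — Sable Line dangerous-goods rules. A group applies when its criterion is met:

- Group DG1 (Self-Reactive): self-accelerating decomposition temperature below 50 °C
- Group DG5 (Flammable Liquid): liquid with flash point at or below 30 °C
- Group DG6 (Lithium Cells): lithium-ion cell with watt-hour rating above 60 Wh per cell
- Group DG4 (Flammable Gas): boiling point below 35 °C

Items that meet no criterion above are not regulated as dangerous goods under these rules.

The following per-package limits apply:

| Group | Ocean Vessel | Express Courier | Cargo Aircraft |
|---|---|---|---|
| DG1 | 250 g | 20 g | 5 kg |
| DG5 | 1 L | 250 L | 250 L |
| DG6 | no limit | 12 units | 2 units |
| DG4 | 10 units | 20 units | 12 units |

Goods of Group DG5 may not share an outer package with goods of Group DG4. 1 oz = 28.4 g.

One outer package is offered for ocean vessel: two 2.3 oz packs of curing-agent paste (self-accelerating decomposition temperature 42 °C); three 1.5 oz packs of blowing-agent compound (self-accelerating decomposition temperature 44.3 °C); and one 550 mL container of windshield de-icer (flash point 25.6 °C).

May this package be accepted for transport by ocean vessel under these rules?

The curing-agent paste has self-accelerating decomposition temperature 42 °C, which is < 50 °C, so it is Group DG1 (Self-Reactive).
Self-accelerating decomposition temperature 44.3 °C meets the Group DG1 criterion (Self-Reactive), so the blowing-agent compound is Group DG1.
With flash point 25.6 °C (≤ 30 °C), the windshield de-icer falls in Group DG5.
Total Group DG1: (two 2.3 oz packs = 130.64 g) + (three 1.5 oz packs = 127.8 g) = 258.44 g.
258.44 g > 250 g (ocean vessel limit, Group DG1) — over the limit.
Group DG5 quantity: 550 mL.
550 mL is within the ocean vessel limit of 1 L for Group DG5.
The segregation rule (Group DG5 with Group DG4) does not apply to Group DG1 with Group DG5.

No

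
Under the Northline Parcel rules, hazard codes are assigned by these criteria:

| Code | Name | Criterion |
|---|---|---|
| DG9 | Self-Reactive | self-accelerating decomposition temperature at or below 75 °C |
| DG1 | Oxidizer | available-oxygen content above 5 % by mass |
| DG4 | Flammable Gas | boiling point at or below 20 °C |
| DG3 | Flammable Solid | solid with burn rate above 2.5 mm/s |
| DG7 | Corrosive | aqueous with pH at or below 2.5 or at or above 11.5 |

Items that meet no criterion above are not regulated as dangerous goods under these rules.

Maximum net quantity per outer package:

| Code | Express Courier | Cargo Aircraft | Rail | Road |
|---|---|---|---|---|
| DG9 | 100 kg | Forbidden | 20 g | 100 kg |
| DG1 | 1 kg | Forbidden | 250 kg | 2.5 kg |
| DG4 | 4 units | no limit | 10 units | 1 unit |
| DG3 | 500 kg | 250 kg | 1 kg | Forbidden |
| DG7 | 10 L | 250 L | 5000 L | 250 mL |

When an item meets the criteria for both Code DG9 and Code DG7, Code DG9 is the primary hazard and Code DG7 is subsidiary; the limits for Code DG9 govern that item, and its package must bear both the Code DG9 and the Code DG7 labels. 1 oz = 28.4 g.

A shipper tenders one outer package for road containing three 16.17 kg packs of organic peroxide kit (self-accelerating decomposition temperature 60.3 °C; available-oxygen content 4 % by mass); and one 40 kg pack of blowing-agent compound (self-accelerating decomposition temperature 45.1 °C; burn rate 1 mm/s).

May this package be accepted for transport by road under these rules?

With self-accelerating decomposition temperature 60.3 °C (≤ 75 °C), the organic peroxide kit falls in Code DG9.
The blowing-agent compound has self-accelerating decomposition temperature 45.1 °C, which is ≤ 75 °C, so it is Code DG9 (Self-Reactive).
Code DG9 net quantity: (three 16.17 kg packs = 48.51 kg) + 40 kg = 88.51 kg.
88.51 kg ≤ 100 kg (road limit, Code DG9) — within limit.

Yes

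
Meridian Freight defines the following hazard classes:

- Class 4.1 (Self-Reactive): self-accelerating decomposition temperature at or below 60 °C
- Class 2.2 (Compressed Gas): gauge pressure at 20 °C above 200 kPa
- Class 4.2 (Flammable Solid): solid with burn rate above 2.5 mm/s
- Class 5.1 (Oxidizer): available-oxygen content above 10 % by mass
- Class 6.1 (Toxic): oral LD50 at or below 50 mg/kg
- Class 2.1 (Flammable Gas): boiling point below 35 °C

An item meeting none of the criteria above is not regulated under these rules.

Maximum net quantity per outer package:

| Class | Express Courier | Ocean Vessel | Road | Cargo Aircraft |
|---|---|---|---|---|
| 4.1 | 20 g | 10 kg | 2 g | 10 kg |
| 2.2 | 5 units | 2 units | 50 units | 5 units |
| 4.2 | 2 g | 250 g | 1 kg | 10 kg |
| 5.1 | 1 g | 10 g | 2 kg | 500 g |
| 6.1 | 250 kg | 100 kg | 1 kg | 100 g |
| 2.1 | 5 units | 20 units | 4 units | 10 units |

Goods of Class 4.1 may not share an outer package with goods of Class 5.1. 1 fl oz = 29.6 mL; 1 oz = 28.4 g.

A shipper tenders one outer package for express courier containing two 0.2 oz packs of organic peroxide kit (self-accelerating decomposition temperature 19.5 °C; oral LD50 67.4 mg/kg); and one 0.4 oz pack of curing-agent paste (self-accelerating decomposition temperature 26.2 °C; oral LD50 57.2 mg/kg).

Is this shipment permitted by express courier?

With self-accelerating decomposition temperature 19.5 °C (≤ 60 °C), the organic peroxide kit falls in Class 4.1.
Curing-agent paste: self-accelerating decomposition temperature 26.2 °C ≤ 60 °C → Class 4.1 (Self-Reactive).
Total Class 4.1: (two 0.2 oz packs = 11.36 g) + (one 0.4 oz pack = 11.36 g) = 22.72 g.
That exceeds the Class 4.1 express courier limit of 20 g.

No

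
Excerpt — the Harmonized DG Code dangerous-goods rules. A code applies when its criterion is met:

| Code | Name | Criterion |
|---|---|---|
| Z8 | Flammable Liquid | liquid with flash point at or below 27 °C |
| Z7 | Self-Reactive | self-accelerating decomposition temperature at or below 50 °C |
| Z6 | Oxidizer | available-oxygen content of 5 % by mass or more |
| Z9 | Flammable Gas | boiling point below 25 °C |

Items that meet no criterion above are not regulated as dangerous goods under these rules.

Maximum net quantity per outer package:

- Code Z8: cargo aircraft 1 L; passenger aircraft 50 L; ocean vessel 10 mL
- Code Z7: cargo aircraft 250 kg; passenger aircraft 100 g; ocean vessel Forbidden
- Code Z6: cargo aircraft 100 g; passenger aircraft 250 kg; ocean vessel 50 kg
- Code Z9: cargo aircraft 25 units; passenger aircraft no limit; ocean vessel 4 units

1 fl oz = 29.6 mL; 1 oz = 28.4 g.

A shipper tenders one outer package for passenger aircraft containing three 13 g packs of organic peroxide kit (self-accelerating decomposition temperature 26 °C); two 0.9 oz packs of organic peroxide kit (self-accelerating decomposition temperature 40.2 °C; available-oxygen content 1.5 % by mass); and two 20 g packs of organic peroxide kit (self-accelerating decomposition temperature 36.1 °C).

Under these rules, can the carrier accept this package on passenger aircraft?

No

With self-accelerating decomposition temperature 26 °C (≤ 50 °C), the organic peroxide kit falls in Code Z7.
With self-accelerating decomposition temperature 40.2 °C (≤ 50 °C), the organic peroxide kit falls in Code Z7.
Organic peroxide kit: self-accelerating decomposition temperature 36.1 °C ≤ 50 °C → Code Z7 (Self-Reactive).
Total Code Z7: (three 13 g packs = 39 g) + (two 0.9 oz packs = 51.12 g) + (two 20 g packs = 40 g) = 130.12 g.
130.12 g exceeds the passenger aircraft limit of 100 g for Code Z7.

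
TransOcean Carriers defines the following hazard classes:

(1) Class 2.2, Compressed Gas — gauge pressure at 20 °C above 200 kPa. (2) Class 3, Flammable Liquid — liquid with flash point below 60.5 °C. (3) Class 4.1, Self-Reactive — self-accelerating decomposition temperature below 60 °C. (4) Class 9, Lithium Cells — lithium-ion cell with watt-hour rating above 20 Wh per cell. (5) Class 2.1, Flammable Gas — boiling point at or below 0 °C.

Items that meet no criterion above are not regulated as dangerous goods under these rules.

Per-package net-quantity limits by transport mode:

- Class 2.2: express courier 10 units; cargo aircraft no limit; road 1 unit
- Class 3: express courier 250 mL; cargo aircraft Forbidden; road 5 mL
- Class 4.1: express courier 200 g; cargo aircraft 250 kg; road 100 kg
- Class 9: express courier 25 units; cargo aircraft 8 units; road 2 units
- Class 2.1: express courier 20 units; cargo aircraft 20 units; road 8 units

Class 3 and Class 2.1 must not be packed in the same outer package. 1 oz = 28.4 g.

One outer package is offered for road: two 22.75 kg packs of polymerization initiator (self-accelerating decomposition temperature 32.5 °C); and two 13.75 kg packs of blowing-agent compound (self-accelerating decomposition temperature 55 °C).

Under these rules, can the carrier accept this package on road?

Yes

Self-accelerating decomposition temperature 32.5 °C meets the Class 4.1 criterion (Self-Reactive), so the polymerization initiator is Class 4.1.
Blowing-agent compound: self-accelerating decomposition temperature 55 °C < 60 °C → Class 4.1 (Self-Reactive).
Class 4.1 net quantity: (two 22.75 kg packs = 45.5 kg) + (two 13.75 kg packs = 27.5 kg) = 73 kg.
73 kg ≤ 100 kg (road limit, Class 4.1) — within limit.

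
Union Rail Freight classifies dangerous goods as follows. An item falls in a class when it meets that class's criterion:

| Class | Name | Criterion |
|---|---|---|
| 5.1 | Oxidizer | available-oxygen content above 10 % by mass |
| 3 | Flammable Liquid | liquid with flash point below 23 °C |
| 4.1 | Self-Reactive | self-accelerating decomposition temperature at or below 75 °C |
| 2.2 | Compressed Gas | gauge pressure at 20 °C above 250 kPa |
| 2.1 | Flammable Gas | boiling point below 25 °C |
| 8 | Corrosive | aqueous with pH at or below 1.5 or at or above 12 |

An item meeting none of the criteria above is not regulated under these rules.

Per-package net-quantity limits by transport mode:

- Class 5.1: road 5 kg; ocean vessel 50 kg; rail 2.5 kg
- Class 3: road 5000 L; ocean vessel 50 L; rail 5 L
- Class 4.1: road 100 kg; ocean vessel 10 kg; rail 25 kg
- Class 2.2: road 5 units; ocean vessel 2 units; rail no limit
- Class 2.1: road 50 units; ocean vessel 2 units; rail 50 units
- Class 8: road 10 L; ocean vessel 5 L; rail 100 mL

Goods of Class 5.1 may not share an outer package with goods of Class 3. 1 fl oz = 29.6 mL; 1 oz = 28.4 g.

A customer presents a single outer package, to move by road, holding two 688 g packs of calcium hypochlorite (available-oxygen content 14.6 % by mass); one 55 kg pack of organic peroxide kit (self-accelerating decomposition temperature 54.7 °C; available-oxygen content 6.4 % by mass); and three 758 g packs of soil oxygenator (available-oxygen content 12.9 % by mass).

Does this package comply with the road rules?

Yes

The calcium hypochlorite has available-oxygen content 14.6 % by mass, which is > 10 % by mass, so it is Class 5.1 (Oxidizer).
The organic peroxide kit has self-accelerating decomposition temperature 54.7 °C, which is ≤ 75 °C, so it is Class 4.1 (Self-Reactive).
Soil oxygenator: available-oxygen content 12.9 % by mass > 10 % by mass → Class 5.1 (Oxidizer).
Class 5.1 net quantity: (two 688 g packs = 1.376 kg) + (three 758 g packs = 2.274 kg) = 3.65 kg.
3.65 kg is within the road limit of 5 kg for Class 5.1.
Class 4.1 quantity: 55 kg.
That is within the Class 4.1 road limit of 100 kg.
The segregation rule (Class 5.1 with Class 3) does not apply to Class 5.1 with Class 4.1.
Every hazard class is within its road limit and no segregation rule is violated.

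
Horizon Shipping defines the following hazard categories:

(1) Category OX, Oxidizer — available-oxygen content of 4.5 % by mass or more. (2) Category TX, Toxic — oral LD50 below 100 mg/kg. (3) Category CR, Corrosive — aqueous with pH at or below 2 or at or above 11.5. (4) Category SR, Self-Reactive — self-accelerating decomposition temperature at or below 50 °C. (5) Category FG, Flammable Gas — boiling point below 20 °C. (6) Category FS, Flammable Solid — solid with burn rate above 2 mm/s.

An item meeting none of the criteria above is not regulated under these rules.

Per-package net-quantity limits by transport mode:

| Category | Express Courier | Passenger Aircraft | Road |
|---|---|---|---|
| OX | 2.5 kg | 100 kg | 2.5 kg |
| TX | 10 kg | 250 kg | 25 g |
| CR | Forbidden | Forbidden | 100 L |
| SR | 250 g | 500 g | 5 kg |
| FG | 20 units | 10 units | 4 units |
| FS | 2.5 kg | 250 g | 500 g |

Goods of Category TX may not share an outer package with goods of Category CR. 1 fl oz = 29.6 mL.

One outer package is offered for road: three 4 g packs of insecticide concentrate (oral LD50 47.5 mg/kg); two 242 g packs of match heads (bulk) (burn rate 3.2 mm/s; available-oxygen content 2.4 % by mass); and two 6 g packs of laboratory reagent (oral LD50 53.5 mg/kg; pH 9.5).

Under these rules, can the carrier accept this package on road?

Yes

Insecticide concentrate: oral LD50 47.5 mg/kg < 100 mg/kg → Category TX (Toxic).
Burn rate 3.2 mm/s meets the Category FS criterion (Flammable Solid), so the match heads (bulk) are Category FS.
The laboratory reagent has oral LD50 53.5 mg/kg, which is < 100 mg/kg, so it is Category TX (Toxic).
Total Category TX: (three 4 g packs = 12 g) + (two 6 g packs = 12 g) = 24 g.
24 g is within the road limit of 25 g for Category TX.
Category FS quantity: two 242 g packs = 484 g.
484 g is within the road limit of 500 g for Category FS.
The segregation rule (Category TX with Category CR) does not apply to Category TX with Category FS.
Every hazard category is within its road limit and no segregation rule is violated.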